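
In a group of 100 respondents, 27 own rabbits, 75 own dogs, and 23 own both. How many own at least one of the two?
|A∪B| = |A| + |B| - |A∩B| = 27 + 75 - 23 = 79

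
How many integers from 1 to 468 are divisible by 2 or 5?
⌊468/2⌋ + ⌊468/5⌋ - ⌊468/10⌋ = 234 + 93 - 46 = 281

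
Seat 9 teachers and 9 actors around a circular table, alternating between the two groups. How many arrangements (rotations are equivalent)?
Fix one of the teachers: (9-1)! ways for the remaining teachers, × 9! ways for the actors = 40320 × 362880 = 14631321600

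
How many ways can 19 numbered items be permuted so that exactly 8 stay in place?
Choose the 8 fixed points C(19,8) = 75582, derange the rest: !11 = Σ_{j=0}^{11} (-1)^j·11!/j! = 39916800 - 39916800 + 19958400 - 6652800 + 1663200 - 332640 + 55440 - 7920 + 990 - 110 + 11 - 1 = 14684570. Product = 75582 × 14684570 = 1109889169740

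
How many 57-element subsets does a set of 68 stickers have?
C(68,57) = 68!/(57!×11!) = 1533058025824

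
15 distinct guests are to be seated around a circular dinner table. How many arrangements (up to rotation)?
Circular: fix one position, arrange the rest. (15-1)! = 87178291200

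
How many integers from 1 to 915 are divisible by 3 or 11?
⌊915/3⌋ + ⌊915/11⌋ - ⌊915/33⌋ = 305 + 83 - 27 = 361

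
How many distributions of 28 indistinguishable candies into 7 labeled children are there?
C(28+7-1, 7-1) = C(34, 6) = 1344904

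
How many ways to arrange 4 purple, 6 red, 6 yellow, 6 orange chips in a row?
22! / (4! × 6! × 6! × 6!) = 125475189840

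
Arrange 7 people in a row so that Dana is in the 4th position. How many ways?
Fix one position: (7-1)! = 720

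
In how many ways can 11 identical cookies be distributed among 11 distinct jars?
C(11+11-1, 11-1) = C(21, 10) = 352716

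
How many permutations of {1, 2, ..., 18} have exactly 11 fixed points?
Choose the 11 fixed points C(18,11) = 31824, derange the rest: !7 = Σ_{j=0}^{7} (-1)^j·7!/j! = 5040 - 5040 + 2520 - 840 + 210 - 42 + 7 - 1 = 1854. Product = 31824 × 1854 = 59001696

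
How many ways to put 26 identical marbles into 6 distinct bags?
C(26+6-1, 6-1) = C(31, 5) = 169911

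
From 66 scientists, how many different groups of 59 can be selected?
C(66,59) = 66!/(59!×7!) = 778789440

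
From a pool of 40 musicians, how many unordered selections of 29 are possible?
C(40,29) = 40!/(29!×11!) = 2311801440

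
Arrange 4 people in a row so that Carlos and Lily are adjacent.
Treat as block: (4-1)! × 2! = 6 × 2 = 12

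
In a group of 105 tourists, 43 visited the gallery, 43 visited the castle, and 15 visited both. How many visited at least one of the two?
|A∪B| = |A| + |B| - |A∩B| = 43 + 43 - 15 = 71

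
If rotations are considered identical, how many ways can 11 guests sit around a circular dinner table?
Circular: fix one position, arrange the rest. (11-1)! = 3628800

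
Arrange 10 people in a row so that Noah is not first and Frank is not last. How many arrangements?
By inclusion-exclusion: 10! - 2×(10-1)! + (10-2)! = 3628800 - 725760 + 40320 = 2943360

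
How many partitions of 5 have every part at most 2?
Let r_j(i) = number of partitions of i into parts ≤ j, for i = 0..5. r_1(i) = 1 for all i; r_j(i) = r_{j-1}(i) + r_j(i-j). Rows j = 2..2: ≤2: 1 1 2 2 3 3. r_2(5) = 3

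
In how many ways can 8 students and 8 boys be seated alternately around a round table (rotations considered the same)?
Fix one of the students: (8-1)! ways for the remaining students, × 8! ways for the boys = 5040 × 40320 = 203212800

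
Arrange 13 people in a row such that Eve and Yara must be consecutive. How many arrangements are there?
Treat the 2 as one block: (13-2+1)! × 2! = 479001600 × 2 = 958003200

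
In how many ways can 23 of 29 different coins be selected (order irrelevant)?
C(29,23) = 29!/(23!×6!) = 475020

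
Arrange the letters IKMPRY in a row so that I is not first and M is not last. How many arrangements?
By inclusion-exclusion: 6! - 2×(6-1)! + (6-2)! = 720 - 240 + 24 = 504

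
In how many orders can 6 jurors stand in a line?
6! = 720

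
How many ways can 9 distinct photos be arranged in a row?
9! = 362880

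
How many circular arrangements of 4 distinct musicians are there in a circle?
Circular: fix one position, arrange the rest. (4-1)! = 6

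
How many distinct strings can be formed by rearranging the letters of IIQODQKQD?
9! / (2! × 2! × 1! × 3! × 1!) = 15120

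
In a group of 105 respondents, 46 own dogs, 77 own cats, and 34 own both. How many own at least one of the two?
|A∪B| = |A| + |B| - |A∩B| = 46 + 77 - 34 = 89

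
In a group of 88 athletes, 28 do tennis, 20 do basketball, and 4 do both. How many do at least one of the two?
|A∪B| = |A| + |B| - |A∩B| = 28 + 20 - 4 = 44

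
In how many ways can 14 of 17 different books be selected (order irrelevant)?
C(17,14) = 17!/(14!×3!) = 680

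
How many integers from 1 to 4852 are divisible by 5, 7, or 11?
⌊4852/5⌋+⌊4852/7⌋+⌊4852/11⌋ - ⌊4852/35⌋-⌊4852/55⌋-⌊4852/77⌋ + ⌊4852/385⌋ = 970+693+441 - 138-88-63 + 12 = 1827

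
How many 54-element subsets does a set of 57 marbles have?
C(57,54) = 57!/(54!×3!) = 29260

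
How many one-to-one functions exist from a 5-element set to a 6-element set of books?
P(6,5) = 6!/(6-5)! = 720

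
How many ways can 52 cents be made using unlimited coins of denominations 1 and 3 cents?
Coefficient of x^52 in 1/(1-x^1) · 1/(1-x^3). Use j coins of 3 for j = 0..⌊52/3⌋ = 17, the rest in 1s: 17 + 1 = 18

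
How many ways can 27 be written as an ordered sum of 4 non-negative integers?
C(27+4-1, 4-1) = C(30, 3) = 4060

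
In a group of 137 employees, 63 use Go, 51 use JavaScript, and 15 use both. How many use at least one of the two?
|A∪B| = |A| + |B| - |A∩B| = 63 + 51 - 15 = 99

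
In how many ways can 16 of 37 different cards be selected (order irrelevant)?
C(37,16) = 37!/(16!×21!) = 12875774670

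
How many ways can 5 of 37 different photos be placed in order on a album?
P(37,5) = 37!/(37-5)! = 52307640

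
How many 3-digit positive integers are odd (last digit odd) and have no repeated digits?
Last∈{1,3,5,7,9}. Last=0: 0. Last nonzero: 5×8×P(8,1) = 320. Total = 320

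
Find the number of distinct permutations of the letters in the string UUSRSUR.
7! / (2! × 2! × 3!) = 210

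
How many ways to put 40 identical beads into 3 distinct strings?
C(40+3-1, 3-1) = C(42, 2) = 861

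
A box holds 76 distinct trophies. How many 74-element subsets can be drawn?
C(76,74) = 76!/(74!×2!) = 2850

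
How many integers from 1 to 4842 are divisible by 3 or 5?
⌊4842/3⌋ + ⌊4842/5⌋ - ⌊4842/15⌋ = 1614 + 968 - 322 = 2260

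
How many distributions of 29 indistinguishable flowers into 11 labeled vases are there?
C(29+11-1, 11-1) = C(39, 10) = 635745396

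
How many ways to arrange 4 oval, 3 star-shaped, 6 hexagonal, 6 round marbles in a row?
19! / (4! × 3! × 6! × 6!) = 1629547920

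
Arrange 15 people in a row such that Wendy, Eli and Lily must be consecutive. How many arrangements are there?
Treat the 3 as one block: (15-3+1)! × 3! = 6227020800 × 6 = 37362124800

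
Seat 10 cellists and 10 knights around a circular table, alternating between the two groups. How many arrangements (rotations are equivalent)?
Fix one of the cellists: (10-1)! ways for the remaining cellists, × 10! ways for the knights = 362880 × 3628800 = 1316818944000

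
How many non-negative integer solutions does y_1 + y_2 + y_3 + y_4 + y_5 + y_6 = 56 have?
C(56+6-1, 6-1) = C(61, 5) = 5949147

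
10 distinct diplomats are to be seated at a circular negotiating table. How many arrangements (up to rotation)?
Circular: fix one position, arrange the rest. (10-1)! = 362880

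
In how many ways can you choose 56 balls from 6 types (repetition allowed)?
C(56+6-1, 6-1) = C(61, 5) = 5949147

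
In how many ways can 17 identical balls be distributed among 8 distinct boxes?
C(17+8-1, 8-1) = C(24, 7) = 346104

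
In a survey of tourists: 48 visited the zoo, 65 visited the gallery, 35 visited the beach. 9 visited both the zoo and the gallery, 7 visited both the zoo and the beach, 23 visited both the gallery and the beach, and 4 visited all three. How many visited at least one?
|A∪B∪C| = 48+65+35-9-7-23+4 = 113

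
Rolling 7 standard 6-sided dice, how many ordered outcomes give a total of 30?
Coefficient of x^30 in (x + x² + ... + x^6)^7. By inclusion-exclusion on dice exceeding 6: Σ_j (-1)^j C(7,j)·C(30-1-6j, 6) = C(7,0)·C(29,6) - C(7,1)·C(23,6) + C(7,2)·C(17,6) - C(7,3)·C(11,6) = 1·475020 - 7·100947 + 21·12376 - 35·462 = 12117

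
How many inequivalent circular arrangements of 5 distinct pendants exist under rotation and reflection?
(5-1)!/2 = 24/2 = 12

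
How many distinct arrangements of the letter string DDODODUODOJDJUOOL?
17! / (1! × 6! × 2! × 2! × 6!) = 171531360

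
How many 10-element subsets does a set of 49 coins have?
C(49,10) = 49!/(10!×39!) = 8217822536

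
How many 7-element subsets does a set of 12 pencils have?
C(12,7) = 12!/(7!×5!) = 792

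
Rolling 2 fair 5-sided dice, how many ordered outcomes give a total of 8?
Coefficient of x^8 in (x + x² + ... + x^5)^2. By inclusion-exclusion on dice exceeding 5: Σ_j (-1)^j C(2,j)·C(8-1-5j, 1) = C(2,0)·C(7,1) - C(2,1)·C(2,1) = 1·7 - 2·2 = 3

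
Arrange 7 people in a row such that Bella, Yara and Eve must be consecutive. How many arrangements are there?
Treat the 3 as one block: (7-3+1)! × 3! = 120 × 6 = 720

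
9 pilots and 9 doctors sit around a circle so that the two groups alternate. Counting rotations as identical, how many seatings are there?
Fix one of the pilots: (9-1)! ways for the remaining pilots, × 9! ways for the doctors = 40320 × 362880 = 14631321600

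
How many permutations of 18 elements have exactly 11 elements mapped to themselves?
Choose the 11 fixed points C(18,11) = 31824, derange the rest: !7 = Σ_{j=0}^{7} (-1)^j·7!/j! = 5040 - 5040 + 2520 - 840 + 210 - 42 + 7 - 1 = 1854. Product = 31824 × 1854 = 59001696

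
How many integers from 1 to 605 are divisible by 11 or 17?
⌊605/11⌋ + ⌊605/17⌋ - ⌊605/187⌋ = 55 + 35 - 3 = 87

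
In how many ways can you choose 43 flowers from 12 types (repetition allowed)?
C(43+12-1, 12-1) = C(54, 11) = 95722852680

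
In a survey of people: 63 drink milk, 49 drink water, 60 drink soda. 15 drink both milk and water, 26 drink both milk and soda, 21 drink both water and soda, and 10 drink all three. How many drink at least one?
|A∪B∪C| = 63+49+60-15-26-21+10 = 120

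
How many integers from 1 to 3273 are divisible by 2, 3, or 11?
⌊3273/2⌋+⌊3273/3⌋+⌊3273/11⌋ - ⌊3273/6⌋-⌊3273/22⌋-⌊3273/33⌋ + ⌊3273/66⌋ = 1636+1091+297 - 545-148-99 + 49 = 2281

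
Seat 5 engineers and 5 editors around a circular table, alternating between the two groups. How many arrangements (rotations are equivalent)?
Fix one of the engineers: (5-1)! ways for the remaining engineers, × 5! ways for the editors = 24 × 120 = 2880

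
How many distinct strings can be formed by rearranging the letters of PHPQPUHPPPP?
11! / (1! × 7! × 1! × 2!) = 3960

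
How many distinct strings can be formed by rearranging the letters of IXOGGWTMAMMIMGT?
15! / (1! × 1! × 4! × 1! × 1! × 2! × 2! × 3!) = 2270268000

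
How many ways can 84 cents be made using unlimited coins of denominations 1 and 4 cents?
Coefficient of x^84 in 1/(1-x^1) · 1/(1-x^4). Use j coins of 4 for j = 0..⌊84/4⌋ = 21, the rest in 1s: 21 + 1 = 22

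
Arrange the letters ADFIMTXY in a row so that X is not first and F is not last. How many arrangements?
By inclusion-exclusion: 8! - 2×(8-1)! + (8-2)! = 40320 - 10080 + 720 = 30960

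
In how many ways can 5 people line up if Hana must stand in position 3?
Fix one position: (5-1)! = 24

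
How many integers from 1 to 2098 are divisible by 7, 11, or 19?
⌊2098/7⌋+⌊2098/11⌋+⌊2098/19⌋ - ⌊2098/77⌋-⌊2098/133⌋-⌊2098/209⌋ + ⌊2098/1463⌋ = 299+190+110 - 27-15-10 + 1 = 548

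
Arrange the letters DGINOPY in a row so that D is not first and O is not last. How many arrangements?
By inclusion-exclusion: 7! - 2×(7-1)! + (7-2)! = 5040 - 1440 + 120 = 3720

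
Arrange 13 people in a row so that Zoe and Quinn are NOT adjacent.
Total - adjacent = 13! - (13-1)!×2 = 6227020800 - 958003200 = 5269017600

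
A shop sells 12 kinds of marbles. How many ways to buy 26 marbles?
C(26+12-1, 12-1) = C(37, 11) = 854992152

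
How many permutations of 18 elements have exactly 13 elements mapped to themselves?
Choose the 13 fixed points C(18,13) = 8568, derange the rest: !5 = Σ_{j=0}^{5} (-1)^j·5!/j! = 120 - 120 + 60 - 20 + 5 - 1 = 44. Product = 8568 × 44 = 376992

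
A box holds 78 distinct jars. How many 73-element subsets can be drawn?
C(78,73) = 78!/(73!×5!) = 21111090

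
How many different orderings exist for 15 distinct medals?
15! = 1307674368000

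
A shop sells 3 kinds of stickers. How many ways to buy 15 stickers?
C(15+3-1, 3-1) = C(17, 2) = 136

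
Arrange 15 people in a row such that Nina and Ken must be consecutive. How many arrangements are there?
Treat the 2 as one block: (15-2+1)! × 2! = 87178291200 × 2 = 174356582400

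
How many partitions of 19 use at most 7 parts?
By conjugation, equals partitions of 19 into parts ≤ 7. Let r_j(i) = number of partitions of i into parts ≤ j, for i = 0..19. r_1(i) = 1 for all i; r_j(i) = r_{j-1}(i) + r_j(i-j). Rows j = 2..7: ≤2: 1 1 2 2 3 3 4 4 5 5 6 6 7 7 8 8 9 9 10 10; ≤3: 1 1 2 3 4 5 7 8 10 12 14 16 19 21 24 27 30 33 37 40; ≤4: 1 1 2 3 5 6 9 11 15 18 23 27 34 39 47 54 64 72 84 94; ≤5: 1 1 2 3 5 7 10 13 18 23 30 37 47 57 70 84 101 119 141 164; ≤6: 1 1 2 3 5 7 11 14 20 26 35 44 58 71 90 110 136 163 199 235; ≤7: 1 1 2 3 5 7 11 15 21 28 38 49 65 82 105 131 164 201 248 300. r_7(19) = 300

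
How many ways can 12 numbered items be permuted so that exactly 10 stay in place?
Choose the 10 fixed points C(12,10) = 66, derange the rest: !2 = Σ_{j=0}^{2} (-1)^j·2!/j! = 2 - 2 + 1 = 1. Product = 66 × 1 = 66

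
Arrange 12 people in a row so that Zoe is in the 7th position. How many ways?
Fix one position: (12-1)! = 39916800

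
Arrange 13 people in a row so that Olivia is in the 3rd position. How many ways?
Fix one position: (13-1)! = 479001600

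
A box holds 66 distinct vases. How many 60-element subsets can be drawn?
C(66,60) = 66!/(60!×6!) = 90858768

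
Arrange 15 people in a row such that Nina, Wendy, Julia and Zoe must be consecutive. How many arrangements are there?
Treat the 4 as one block: (15-4+1)! × 4! = 479001600 × 24 = 11496038400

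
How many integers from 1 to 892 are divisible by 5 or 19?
⌊892/5⌋ + ⌊892/19⌋ - ⌊892/95⌋ = 178 + 46 - 9 = 215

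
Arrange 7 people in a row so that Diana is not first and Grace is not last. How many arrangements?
By inclusion-exclusion: 7! - 2×(7-1)! + (7-2)! = 5040 - 1440 + 120 = 3720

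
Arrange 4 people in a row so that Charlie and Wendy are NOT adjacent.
Total - adjacent = 4! - (4-1)!×2 = 24 - 12 = 12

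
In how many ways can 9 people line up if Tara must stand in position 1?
Fix one position: (9-1)! = 40320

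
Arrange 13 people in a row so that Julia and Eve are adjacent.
Treat as block: (13-1)! × 2! = 479001600 × 2 = 958003200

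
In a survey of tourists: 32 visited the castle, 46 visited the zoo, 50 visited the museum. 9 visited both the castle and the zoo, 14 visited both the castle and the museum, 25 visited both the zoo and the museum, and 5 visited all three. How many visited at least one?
|A∪B∪C| = 32+46+50-9-14-25+5 = 85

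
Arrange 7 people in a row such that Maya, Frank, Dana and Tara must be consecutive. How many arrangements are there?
Treat the 4 as one block: (7-4+1)! × 4! = 24 × 24 = 576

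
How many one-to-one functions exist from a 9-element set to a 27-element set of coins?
P(27,9) = 27!/(27-9)! = 1700755056000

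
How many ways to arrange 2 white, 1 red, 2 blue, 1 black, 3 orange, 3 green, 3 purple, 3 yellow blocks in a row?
18! / (2! × 1! × 2! × 1! × 3! × 3! × 3! × 3!) = 1235025792000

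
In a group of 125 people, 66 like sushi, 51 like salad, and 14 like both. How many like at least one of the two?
|A∪B| = |A| + |B| - |A∩B| = 66 + 51 - 14 = 103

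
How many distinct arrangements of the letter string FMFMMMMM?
8! / (2! × 6!) = 28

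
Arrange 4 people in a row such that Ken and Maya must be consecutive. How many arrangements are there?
Treat the 2 as one block: (4-2+1)! × 2! = 6 × 2 = 12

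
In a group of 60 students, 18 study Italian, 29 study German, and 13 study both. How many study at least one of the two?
|A∪B| = |A| + |B| - |A∩B| = 18 + 29 - 13 = 34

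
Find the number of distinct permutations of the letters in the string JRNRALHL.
8! / (2! × 2! × 1! × 1! × 1! × 1!) = 10080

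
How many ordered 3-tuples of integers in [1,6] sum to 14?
Coefficient of x^14 in (x + x² + ... + x^6)^3. By inclusion-exclusion on dice exceeding 6: Σ_j (-1)^j C(3,j)·C(14-1-6j, 2) = C(3,0)·C(13,2) - C(3,1)·C(7,2) = 1·78 - 3·21 = 15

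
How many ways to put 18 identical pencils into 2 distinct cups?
C(18+2-1, 2-1) = C(19, 1) = 19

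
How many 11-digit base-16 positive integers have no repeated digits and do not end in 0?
Last digit: 15 nonzero choices. First digit: 14 (nonzero, ≠last). Middle 9: P(14,9) = 726485760. Total = 152562009600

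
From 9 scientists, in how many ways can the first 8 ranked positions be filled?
P(9,8) = 9!/(9-8)! = 362880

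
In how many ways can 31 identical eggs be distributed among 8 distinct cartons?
C(31+8-1, 8-1) = C(38, 7) = 12620256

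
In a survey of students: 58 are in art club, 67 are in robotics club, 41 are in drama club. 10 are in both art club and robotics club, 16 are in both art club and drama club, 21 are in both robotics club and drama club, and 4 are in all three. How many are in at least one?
|A∪B∪C| = 58+67+41-10-16-21+4 = 123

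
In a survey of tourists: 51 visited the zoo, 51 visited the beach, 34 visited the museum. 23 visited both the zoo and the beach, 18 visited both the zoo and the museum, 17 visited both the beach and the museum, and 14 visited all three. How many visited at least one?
|A∪B∪C| = 51+51+34-23-18-17+14 = 92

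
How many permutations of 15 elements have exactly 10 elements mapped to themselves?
Choose the 10 fixed points C(15,10) = 3003, derange the rest: !5 = Σ_{j=0}^{5} (-1)^j·5!/j! = 120 - 120 + 60 - 20 + 5 - 1 = 44. Product = 3003 × 44 = 132132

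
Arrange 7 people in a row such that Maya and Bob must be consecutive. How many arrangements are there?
Treat the 2 as one block: (7-2+1)! × 2! = 720 × 2 = 1440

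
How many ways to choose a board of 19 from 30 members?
C(30,19) = 30!/(19!×11!) = 54627300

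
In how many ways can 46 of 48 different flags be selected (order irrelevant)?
C(48,46) = 48!/(46!×2!) = 1128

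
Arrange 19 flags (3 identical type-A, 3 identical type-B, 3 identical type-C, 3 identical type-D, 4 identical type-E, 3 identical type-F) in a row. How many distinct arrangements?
19! / (3! × 3! × 3! × 3! × 4! × 3!) = 651819168000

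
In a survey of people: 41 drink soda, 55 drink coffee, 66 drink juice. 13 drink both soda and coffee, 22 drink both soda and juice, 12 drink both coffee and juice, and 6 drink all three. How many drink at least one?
|A∪B∪C| = 41+55+66-13-22-12+6 = 121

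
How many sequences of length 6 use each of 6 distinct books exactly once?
6! = 720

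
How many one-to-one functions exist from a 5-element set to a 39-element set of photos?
P(39,5) = 39!/(39-5)! = 69090840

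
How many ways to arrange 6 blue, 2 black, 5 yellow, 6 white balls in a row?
19! / (6! × 2! × 5! × 6!) = 977728752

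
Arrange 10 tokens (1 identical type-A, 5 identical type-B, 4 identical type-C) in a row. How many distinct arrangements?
10! / (1! × 5! × 4!) = 1260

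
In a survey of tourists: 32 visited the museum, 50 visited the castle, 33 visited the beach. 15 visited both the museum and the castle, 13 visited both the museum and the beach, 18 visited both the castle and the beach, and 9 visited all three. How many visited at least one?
|A∪B∪C| = 32+50+33-15-13-18+9 = 78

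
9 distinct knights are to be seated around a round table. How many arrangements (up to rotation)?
Circular: fix one position, arrange the rest. (9-1)! = 40320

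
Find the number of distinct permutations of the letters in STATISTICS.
10! / (3! × 3! × 1! × 2! × 1!) = 50400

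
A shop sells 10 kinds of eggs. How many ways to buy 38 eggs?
C(38+10-1, 10-1) = C(47, 9) = 1362649145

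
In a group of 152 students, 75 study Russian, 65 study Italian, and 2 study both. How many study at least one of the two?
|A∪B| = |A| + |B| - |A∩B| = 75 + 65 - 2 = 138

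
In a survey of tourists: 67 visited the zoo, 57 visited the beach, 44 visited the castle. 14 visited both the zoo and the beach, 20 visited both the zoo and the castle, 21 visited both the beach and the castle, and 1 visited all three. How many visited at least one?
|A∪B∪C| = 67+57+44-14-20-21+1 = 114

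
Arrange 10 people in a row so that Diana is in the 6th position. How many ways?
Fix one position: (10-1)! = 362880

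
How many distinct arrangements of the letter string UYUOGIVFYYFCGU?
14! / (1! × 1! × 3! × 2! × 1! × 3! × 2! × 1!) = 605404800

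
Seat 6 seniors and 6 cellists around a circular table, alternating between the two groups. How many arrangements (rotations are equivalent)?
Fix one of the seniors: (6-1)! ways for the remaining seniors, × 6! ways for the cellists = 120 × 720 = 86400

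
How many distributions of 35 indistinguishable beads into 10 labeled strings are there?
C(35+10-1, 10-1) = C(44, 9) = 708930508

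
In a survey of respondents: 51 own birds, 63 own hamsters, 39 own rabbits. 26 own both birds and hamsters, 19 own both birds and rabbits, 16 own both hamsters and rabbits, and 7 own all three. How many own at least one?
|A∪B∪C| = 51+63+39-26-19-16+7 = 99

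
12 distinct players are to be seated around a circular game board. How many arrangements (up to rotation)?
Circular: fix one position, arrange the rest. (12-1)! = 39916800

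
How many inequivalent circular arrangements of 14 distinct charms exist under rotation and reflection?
(14-1)!/2 = 6227020800/2 = 3113510400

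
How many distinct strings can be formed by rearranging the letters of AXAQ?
4! / (2! × 1! × 1!) = 12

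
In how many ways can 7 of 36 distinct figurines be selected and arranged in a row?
P(36,7) = 36!/(36-7)! = 42072307200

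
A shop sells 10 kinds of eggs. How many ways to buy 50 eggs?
C(50+10-1, 10-1) = C(59, 9) = 12565671261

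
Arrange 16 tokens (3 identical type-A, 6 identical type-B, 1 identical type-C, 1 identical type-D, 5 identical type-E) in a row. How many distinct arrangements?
16! / (3! × 6! × 1! × 1! × 5!) = 40360320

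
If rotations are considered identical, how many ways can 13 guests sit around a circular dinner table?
Circular: fix one position, arrange the rest. (13-1)! = 479001600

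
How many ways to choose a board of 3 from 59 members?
C(59,3) = 59!/(3!×56!) = 32509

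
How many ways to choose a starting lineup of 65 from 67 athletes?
C(67,65) = 67!/(65!×2!) = 2211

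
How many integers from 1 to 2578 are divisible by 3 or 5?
⌊2578/3⌋ + ⌊2578/5⌋ - ⌊2578/15⌋ = 859 + 515 - 171 = 1203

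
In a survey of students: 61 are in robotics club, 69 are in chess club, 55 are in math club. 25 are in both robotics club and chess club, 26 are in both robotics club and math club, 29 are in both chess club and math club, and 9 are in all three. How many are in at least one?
|A∪B∪C| = 61+69+55-25-26-29+9 = 114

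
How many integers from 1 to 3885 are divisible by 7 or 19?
⌊3885/7⌋ + ⌊3885/19⌋ - ⌊3885/133⌋ = 555 + 204 - 29 = 730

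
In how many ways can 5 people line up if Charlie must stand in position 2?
Fix one position: (5-1)! = 24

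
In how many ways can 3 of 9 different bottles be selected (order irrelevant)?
C(9,3) = 9!/(3!×6!) = 84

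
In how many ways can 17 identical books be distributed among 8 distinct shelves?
C(17+8-1, 8-1) = C(24, 7) = 346104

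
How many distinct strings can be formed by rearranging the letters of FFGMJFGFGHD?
11! / (1! × 3! × 1! × 1! × 4! × 1!) = 277200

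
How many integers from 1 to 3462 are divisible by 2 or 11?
⌊3462/2⌋ + ⌊3462/11⌋ - ⌊3462/22⌋ = 1731 + 314 - 157 = 1888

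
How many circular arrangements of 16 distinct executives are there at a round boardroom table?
Circular: fix one position, arrange the rest. (16-1)! = 1307674368000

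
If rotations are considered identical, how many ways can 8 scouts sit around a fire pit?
Circular: fix one position, arrange the rest. (8-1)! = 5040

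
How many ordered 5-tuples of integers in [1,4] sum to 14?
Coefficient of x^14 in (x + x² + ... + x^4)^5. By inclusion-exclusion on dice exceeding 4: Σ_j (-1)^j C(5,j)·C(14-1-4j, 4) = C(5,0)·C(13,4) - C(5,1)·C(9,4) + C(5,2)·C(5,4) = 1·715 - 5·126 + 10·5 = 135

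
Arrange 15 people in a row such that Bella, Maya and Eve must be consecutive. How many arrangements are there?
Treat the 3 as one block: (15-3+1)! × 3! = 6227020800 × 6 = 37362124800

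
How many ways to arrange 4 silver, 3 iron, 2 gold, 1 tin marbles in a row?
10! / (4! × 3! × 2! × 1!) = 12600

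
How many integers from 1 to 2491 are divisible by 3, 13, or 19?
⌊2491/3⌋+⌊2491/13⌋+⌊2491/19⌋ - ⌊2491/39⌋-⌊2491/57⌋-⌊2491/247⌋ + ⌊2491/741⌋ = 830+191+131 - 63-43-10 + 3 = 1039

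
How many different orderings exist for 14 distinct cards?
14! = 87178291200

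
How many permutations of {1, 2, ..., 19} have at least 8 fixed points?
Exactly j fixed points: C(19,j)·!(19-j); sum over j ≥ 8 (derangement numbers via !m = (m-1)·(!(m-1) + !(m-2)): !0..!11 = 1, 0, 1, 2, 9, 44, 265, 1854, 14833, 133496, 1334961, 14684570). Σ_{j=8}^{19} C(19,j)·!(19-j) = C(19,8)·!11 + C(19,9)·!10 + C(19,10)·!9 + C(19,11)·!8 + C(19,12)·!7 + C(19,13)·!6 + C(19,14)·!5 + C(19,15)·!4 + C(19,16)·!3 + C(19,17)·!2 + C(19,18)·!1 + C(19,19)·!0 = 75582·14684570 + 92378·1334961 + 92378·133496 + 75582·14833 + 50388·1854 + 27132·265 + 11628·44 + 3876·9 + 969·2 + 171·1 + 19·0 + 1·1 = 1246764556250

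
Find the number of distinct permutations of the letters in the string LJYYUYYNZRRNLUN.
15! / (4! × 2! × 2! × 1! × 3! × 1! × 2!) = 1135134000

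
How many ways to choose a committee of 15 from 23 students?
C(23,15) = 23!/(15!×8!) = 490314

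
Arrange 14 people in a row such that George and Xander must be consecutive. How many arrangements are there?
Treat the 2 as one block: (14-2+1)! × 2! = 6227020800 × 2 = 12454041600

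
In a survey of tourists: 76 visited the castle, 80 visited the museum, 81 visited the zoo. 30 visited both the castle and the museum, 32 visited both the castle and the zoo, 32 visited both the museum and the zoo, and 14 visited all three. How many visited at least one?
|A∪B∪C| = 76+80+81-30-32-32+14 = 157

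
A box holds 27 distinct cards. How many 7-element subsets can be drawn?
C(27,7) = 27!/(7!×20!) = 888030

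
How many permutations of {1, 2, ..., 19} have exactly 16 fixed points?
Choose the 16 fixed points C(19,16) = 969, derange the rest: !3 = Σ_{j=0}^{3} (-1)^j·3!/j! = 6 - 6 + 3 - 1 = 2. Product = 969 × 2 = 1938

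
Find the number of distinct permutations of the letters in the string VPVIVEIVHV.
10! / (1! × 1! × 1! × 5! × 2!) = 15120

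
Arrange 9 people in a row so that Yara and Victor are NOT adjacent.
Total - adjacent = 9! - (9-1)!×2 = 362880 - 80640 = 282240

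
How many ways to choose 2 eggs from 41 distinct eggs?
C(41,2) = 41!/(2!×39!) = 820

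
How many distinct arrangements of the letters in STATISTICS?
10! / (3! × 3! × 1! × 2! × 1!) = 50400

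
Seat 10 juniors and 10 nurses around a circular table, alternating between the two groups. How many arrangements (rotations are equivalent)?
Fix one of the juniors: (10-1)! ways for the remaining juniors, × 10! ways for the nurses = 362880 × 3628800 = 1316818944000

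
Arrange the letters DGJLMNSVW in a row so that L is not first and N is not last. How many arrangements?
By inclusion-exclusion: 9! - 2×(9-1)! + (9-2)! = 362880 - 80640 + 5040 = 287280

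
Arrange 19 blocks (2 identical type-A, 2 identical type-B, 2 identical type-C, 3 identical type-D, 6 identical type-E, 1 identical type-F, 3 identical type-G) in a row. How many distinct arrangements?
19! / (2! × 2! × 2! × 3! × 6! × 1! × 3!) = 586637251200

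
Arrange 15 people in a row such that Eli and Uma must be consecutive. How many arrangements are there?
Treat the 2 as one block: (15-2+1)! × 2! = 87178291200 × 2 = 174356582400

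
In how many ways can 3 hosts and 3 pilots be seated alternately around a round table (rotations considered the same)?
Fix one of the hosts: (3-1)! ways for the remaining hosts, × 3! ways for the pilots = 2 × 6 = 12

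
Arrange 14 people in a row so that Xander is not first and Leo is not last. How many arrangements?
By inclusion-exclusion: 14! - 2×(14-1)! + (14-2)! = 87178291200 - 12454041600 + 479001600 = 75203251200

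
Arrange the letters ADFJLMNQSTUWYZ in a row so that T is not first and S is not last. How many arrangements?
By inclusion-exclusion: 14! - 2×(14-1)! + (14-2)! = 87178291200 - 12454041600 + 479001600 = 75203251200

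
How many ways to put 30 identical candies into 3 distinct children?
C(30+3-1, 3-1) = C(32, 2) = 496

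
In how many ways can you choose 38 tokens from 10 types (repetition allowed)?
C(38+10-1, 10-1) = C(47, 9) = 1362649145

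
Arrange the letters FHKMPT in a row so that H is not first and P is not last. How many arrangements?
By inclusion-exclusion: 6! - 2×(6-1)! + (6-2)! = 720 - 240 + 24 = 504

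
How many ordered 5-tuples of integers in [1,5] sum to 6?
Coefficient of x^6 in (x + x² + ... + x^5)^5. By inclusion-exclusion on dice exceeding 5: Σ_j (-1)^j C(5,j)·C(6-1-5j, 4) = C(5,0)·C(5,4) = 1·5 = 5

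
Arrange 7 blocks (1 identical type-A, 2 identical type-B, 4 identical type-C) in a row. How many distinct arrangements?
7! / (1! × 2! × 4!) = 105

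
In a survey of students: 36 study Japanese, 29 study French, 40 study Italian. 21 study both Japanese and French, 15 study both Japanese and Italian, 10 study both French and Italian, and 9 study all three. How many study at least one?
|A∪B∪C| = 36+29+40-21-15-10+9 = 68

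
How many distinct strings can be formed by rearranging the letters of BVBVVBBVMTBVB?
13! / (5! × 1! × 6! × 1!) = 72072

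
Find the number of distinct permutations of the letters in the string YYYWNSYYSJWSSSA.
15! / (1! × 5! × 1! × 5! × 1! × 2!) = 45405360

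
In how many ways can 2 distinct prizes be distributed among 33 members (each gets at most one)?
P(33,2) = 33!/(33-2)! = 1056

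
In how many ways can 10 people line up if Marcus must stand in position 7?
Fix one position: (10-1)! = 362880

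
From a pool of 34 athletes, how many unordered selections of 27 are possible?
C(34,27) = 34!/(27!×7!) = 5379616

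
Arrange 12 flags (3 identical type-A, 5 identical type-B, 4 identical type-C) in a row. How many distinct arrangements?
12! / (3! × 5! × 4!) = 27720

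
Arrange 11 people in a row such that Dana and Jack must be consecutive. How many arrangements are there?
Treat the 2 as one block: (11-2+1)! × 2! = 3628800 × 2 = 7257600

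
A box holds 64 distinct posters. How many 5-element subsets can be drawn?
C(64,5) = 64!/(5!×59!) = 7624512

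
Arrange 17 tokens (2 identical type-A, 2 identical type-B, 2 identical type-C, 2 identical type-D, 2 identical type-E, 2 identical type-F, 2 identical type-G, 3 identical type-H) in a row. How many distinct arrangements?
17! / (2! × 2! × 2! × 2! × 2! × 2! × 2! × 3!) = 463134672000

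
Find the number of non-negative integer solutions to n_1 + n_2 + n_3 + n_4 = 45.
C(45+4-1, 4-1) = C(48, 3) = 17296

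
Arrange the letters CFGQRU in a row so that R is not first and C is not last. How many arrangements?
By inclusion-exclusion: 6! - 2×(6-1)! + (6-2)! = 720 - 240 + 24 = 504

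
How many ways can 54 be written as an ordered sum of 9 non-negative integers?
C(54+9-1, 9-1) = C(62, 8) = 3381098545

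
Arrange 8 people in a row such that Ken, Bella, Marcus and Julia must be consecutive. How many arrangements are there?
Treat the 4 as one block: (8-4+1)! × 4! = 120 × 24 = 2880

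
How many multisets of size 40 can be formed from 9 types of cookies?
C(40+9-1, 9-1) = C(48, 8) = 377348994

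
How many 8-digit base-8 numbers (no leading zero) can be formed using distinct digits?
First digit: 7 choices (nonzero). Then descending: 7 × 7 × 6 × 5 × 4 × 3 × 2 × 1 = 35280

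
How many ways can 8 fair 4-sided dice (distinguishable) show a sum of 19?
Coefficient of x^19 in (x + x² + ... + x^4)^8. By inclusion-exclusion on dice exceeding 4: Σ_j (-1)^j C(8,j)·C(19-1-4j, 7) = C(8,0)·C(18,7) - C(8,1)·C(14,7) + C(8,2)·C(10,7) = 1·31824 - 8·3432 + 28·120 = 7728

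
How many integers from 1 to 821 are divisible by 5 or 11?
⌊821/5⌋ + ⌊821/11⌋ - ⌊821/55⌋ = 164 + 74 - 14 = 224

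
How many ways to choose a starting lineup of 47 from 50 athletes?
C(50,47) = 50!/(47!×3!) = 19600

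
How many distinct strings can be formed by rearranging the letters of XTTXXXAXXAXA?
12! / (7! × 3! × 2!) = 7920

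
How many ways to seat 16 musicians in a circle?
Circular: fix one position, arrange the rest. (16-1)! = 1307674368000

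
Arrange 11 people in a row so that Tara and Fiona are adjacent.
Treat as block: (11-1)! × 2! = 3628800 × 2 = 7257600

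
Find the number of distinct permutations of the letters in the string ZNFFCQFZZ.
9! / (3! × 1! × 3! × 1! × 1!) = 10080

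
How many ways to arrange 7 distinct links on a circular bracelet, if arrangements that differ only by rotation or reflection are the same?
(7-1)!/2 = 720/2 = 360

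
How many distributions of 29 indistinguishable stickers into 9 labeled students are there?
C(29+9-1, 9-1) = C(37, 8) = 38608020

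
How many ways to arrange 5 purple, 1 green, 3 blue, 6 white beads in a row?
15! / (5! × 1! × 3! × 6!) = 2522520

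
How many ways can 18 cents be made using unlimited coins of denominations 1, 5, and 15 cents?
Coefficient of x^18 in 1/(1-x^1) · 1/(1-x^5) · 1/(1-x^15). Case on j = number of 15-cent coins (j = 0..1); remainder r = 18 - 15j is made from {1,5} in ⌊r/5⌋+1 ways. r = 18, 3 → 4 + 1 = 5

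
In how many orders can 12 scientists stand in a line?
12! = 479001600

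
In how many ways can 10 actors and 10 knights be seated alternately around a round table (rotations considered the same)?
Fix one of the actors: (10-1)! ways for the remaining actors, × 10! ways for the knights = 362880 × 3628800 = 1316818944000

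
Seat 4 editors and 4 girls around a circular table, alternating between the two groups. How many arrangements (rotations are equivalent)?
Fix one of the editors: (4-1)! ways for the remaining editors, × 4! ways for the girls = 6 × 24 = 144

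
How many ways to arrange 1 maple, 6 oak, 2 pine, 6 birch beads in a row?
15! / (1! × 6! × 2! × 6!) = 1261260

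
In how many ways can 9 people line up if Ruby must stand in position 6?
Fix one position: (9-1)! = 40320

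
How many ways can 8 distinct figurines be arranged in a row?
8! = 40320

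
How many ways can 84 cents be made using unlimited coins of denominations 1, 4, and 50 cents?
Coefficient of x^84 in 1/(1-x^1) · 1/(1-x^4) · 1/(1-x^50). Case on j = number of 50-cent coins (j = 0..1); remainder r = 84 - 50j is made from {1,4} in ⌊r/4⌋+1 ways. r = 84, 34 → 22 + 9 = 31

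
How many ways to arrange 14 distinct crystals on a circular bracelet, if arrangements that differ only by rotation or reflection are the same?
(14-1)!/2 = 6227020800/2 = 3113510400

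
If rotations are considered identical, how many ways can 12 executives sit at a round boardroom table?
Circular: fix one position, arrange the rest. (12-1)! = 39916800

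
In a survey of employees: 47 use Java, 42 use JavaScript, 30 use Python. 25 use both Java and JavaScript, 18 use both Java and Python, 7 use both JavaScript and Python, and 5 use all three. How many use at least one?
|A∪B∪C| = 47+42+30-25-18-7+5 = 74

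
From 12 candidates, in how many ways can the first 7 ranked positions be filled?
P(12,7) = 12!/(12-7)! = 3991680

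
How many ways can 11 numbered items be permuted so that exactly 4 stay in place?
Choose the 4 fixed points C(11,4) = 330, derange the rest: !7 = Σ_{j=0}^{7} (-1)^j·7!/j! = 5040 - 5040 + 2520 - 840 + 210 - 42 + 7 - 1 = 1854. Product = 330 × 1854 = 611820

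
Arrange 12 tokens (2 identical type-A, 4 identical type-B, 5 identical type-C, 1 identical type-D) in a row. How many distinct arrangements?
12! / (2! × 4! × 5! × 1!) = 83160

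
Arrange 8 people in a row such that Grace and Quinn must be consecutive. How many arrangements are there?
Treat the 2 as one block: (8-2+1)! × 2! = 5040 × 2 = 10080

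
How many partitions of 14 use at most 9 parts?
By conjugation, equals partitions of 14 into parts ≤ 9. Let r_j(i) = number of partitions of i into parts ≤ j, for i = 0..14. r_1(i) = 1 for all i; r_j(i) = r_{j-1}(i) + r_j(i-j). Rows j = 2..9: ≤2: 1 1 2 2 3 3 4 4 5 5 6 6 7 7 8; ≤3: 1 1 2 3 4 5 7 8 10 12 14 16 19 21 24; ≤4: 1 1 2 3 5 6 9 11 15 18 23 27 34 39 47; ≤5: 1 1 2 3 5 7 10 13 18 23 30 37 47 57 70; ≤6: 1 1 2 3 5 7 11 14 20 26 35 44 58 71 90; ≤7: 1 1 2 3 5 7 11 15 21 28 38 49 65 82 105; ≤8: 1 1 2 3 5 7 11 15 22 29 40 52 70 89 116; ≤9: 1 1 2 3 5 7 11 15 22 30 41 54 73 94 123. r_9(14) = 123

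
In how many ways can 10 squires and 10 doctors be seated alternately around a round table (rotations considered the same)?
Fix one of the squires: (10-1)! ways for the remaining squires, × 10! ways for the doctors = 362880 × 3628800 = 1316818944000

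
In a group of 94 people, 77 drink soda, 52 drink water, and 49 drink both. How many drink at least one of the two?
|A∪B| = |A| + |B| - |A∩B| = 77 + 52 - 49 = 80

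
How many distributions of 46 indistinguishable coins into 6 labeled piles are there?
C(46+6-1, 6-1) = C(51, 5) = 2349060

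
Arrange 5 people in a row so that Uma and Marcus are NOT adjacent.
Total - adjacent = 5! - (5-1)!×2 = 120 - 48 = 72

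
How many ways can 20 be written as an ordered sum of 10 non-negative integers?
C(20+10-1, 10-1) = C(29, 9) = 10015005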